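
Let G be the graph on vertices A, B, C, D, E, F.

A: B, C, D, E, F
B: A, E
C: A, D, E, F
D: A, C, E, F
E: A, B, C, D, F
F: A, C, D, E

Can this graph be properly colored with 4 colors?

No

A, C, D, E, F are pairwise adjacent (a clique of size 5), so at least 5 colors are needed.
So 4 colors are not enough.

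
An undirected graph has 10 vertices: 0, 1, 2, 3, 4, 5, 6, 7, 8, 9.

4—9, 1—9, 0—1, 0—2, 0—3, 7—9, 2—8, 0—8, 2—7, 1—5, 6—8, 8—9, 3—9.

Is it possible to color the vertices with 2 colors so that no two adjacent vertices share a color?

0, 2, 8 are pairwise adjacent, so at least 3 colors are needed.
So 2 colors are not enough.

No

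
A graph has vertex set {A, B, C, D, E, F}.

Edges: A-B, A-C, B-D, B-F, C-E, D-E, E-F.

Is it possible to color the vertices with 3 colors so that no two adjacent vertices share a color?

The chromatic number is 3. The cycle D-E-C-A-B-D has odd length 5, so it cannot be 2-colored; at least 3 colors are needed.
One proper 3-coloring: A=3, B=1, C=2, D=2, E=1, F=2.
That is already a proper 3-coloring.

Yes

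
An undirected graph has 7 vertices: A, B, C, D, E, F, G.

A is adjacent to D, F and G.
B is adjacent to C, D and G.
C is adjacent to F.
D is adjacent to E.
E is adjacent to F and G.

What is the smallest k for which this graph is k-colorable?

3

The cycle B-D-A-F-C-B has odd length 5, so it cannot be 2-colored; at least 3 colors are needed.
3 colors suffice: color 1 → {A, B, E}; color 2 → {D, F, G}; color 3 → {C}. No two adjacent vertices share a color.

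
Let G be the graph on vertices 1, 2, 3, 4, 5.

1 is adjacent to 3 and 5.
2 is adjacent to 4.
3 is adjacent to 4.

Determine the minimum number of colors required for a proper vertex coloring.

2

1 and 5 are adjacent, so at least 2 colors are needed.
2 colors suffice: color red → {1, 4}; color blue → {2, 3, 5}. No two adjacent vertices share a color.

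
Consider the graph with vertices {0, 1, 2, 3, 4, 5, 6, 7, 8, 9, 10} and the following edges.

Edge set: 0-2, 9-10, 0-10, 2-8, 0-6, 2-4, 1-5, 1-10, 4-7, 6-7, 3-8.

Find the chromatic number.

The cycle 4-2-0-6-7-4 has odd length 5, so it cannot be 2-colored; at least 3 colors are needed.
One proper 3-coloring: 0=b, 1=b, 2=a, 3=a, 4=b, 5=a, 6=a, 7=c, 8=b, 9=b, 10=a. Every edge joins two different colors.

3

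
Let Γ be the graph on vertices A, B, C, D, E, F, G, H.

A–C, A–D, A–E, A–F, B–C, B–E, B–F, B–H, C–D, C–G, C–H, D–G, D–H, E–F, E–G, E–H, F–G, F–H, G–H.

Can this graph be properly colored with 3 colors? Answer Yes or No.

C, D, G, H form a clique, so at least 4 colors are needed.
So 3 colors are not enough.

No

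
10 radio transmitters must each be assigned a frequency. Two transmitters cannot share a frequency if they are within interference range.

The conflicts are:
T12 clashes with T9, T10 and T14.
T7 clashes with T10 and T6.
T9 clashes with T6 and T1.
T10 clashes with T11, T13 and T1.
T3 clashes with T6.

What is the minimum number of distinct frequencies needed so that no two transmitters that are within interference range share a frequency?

3

The cycle T12-T9-T6-T7-T10-T12 has odd length 5, so it cannot be 2-colored; at least 3 frequencies are needed.
3 frequencies suffice: frequency 1 → {T10, T14, T6}; frequency 2 → {T12, T7, T3, T11, T13, T1}; frequency 3 → {T9}. Each listed conflict is separated.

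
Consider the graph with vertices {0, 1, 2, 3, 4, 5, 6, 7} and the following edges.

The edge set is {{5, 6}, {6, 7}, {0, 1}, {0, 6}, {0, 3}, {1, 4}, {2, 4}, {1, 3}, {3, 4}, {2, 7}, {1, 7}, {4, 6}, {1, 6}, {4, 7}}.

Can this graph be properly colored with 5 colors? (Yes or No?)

Yes

The chromatic number is 4. 1, 4, 6, 7 are pairwise adjacent (a clique of size 4), so at least 4 colors are needed.
A valid assignment using 4 colors: 0=blue, 1=red, 2=red, 3=green, 4=blue, 5=red, 6=green, 7=yellow.
Since 5 ≥ 4, a proper 5-coloring certainly exists.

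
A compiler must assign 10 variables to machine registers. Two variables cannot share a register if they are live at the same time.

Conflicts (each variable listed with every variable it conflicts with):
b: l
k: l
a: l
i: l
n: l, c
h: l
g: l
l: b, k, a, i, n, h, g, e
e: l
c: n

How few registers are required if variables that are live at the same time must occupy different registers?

n and c conflict, so at least 2 registers are needed.
2 registers suffice: register 1 → {l, c}; register 2 → {b, k, a, i, n, h, g, e}. Each listed conflict is separated.

2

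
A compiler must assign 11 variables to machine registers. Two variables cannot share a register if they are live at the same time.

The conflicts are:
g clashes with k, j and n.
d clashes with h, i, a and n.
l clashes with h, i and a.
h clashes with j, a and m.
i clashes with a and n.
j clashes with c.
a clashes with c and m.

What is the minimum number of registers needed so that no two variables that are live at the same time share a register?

3

l, h, a all conflict with each other, so at least 3 registers are needed.
3 registers suffice: register 1 → {k, j, a, n}; register 2 → {g, h, i, c}; register 3 → {d, l, m}. Each listed conflict is separated.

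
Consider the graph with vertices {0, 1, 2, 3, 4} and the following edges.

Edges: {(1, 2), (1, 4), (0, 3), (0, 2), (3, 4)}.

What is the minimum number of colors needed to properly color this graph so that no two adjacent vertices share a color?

3

The cycle 3-0-2-1-4-3 has odd length 5, so it cannot be 2-colored; at least 3 colors are needed.
A valid assignment using 3 colors: 0=b, 1=b, 2=a, 3=a, 4=c. No two adjacent vertices share a color.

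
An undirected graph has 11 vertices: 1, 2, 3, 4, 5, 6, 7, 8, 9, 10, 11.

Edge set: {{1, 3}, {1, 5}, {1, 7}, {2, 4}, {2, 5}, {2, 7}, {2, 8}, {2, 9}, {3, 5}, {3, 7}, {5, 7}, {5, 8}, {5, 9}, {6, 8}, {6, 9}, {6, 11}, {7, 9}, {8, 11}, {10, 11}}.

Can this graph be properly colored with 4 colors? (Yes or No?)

Yes

The chromatic number is 4. 2, 5, 7, 9 are pairwise adjacent (a clique of size 4), so at least 4 colors are needed.
One proper 4-coloring: 1=b, 2=b, 3=d, 4=a, 5=a, 6=a, 7=c, 8=c, 9=d, 10=a, 11=b.
That is already a proper 4-coloring.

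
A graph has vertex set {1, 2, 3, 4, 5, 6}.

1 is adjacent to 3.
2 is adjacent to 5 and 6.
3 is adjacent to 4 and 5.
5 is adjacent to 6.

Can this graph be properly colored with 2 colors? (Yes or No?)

2, 5, 6 form a triangle, so at least 3 colors are needed.
So 2 colors are not enough.

No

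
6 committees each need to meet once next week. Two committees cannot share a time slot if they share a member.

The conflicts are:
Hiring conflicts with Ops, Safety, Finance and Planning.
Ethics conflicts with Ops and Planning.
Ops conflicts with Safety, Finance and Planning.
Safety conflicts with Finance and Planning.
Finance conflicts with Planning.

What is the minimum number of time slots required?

5

Hiring, Ops, Safety, Finance, Planning all conflict with each other, so at least 5 time slots are needed.
Using 5 time slots: Hiring=3, Ethics=3, Ops=1, Safety=5, Finance=4, Planning=2. Each listed conflict is separated.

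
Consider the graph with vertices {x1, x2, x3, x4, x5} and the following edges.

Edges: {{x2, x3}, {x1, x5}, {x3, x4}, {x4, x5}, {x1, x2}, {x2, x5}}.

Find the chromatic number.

3

x1, x2, x5 form a triangle, so at least 3 colors are needed.
3 colors suffice: x1=3, x2=2, x3=1, x4=2, x5=1. No two adjacent vertices share a color.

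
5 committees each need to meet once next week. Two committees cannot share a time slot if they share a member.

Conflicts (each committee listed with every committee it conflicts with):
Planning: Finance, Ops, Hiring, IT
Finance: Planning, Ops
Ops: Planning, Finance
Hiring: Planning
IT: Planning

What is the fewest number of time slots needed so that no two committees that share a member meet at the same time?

3

Planning, Finance, Ops are mutually in conflict, so at least 3 time slots are needed.
A valid assignment using 3 time slots: Planning=1, Finance=2, Ops=3, Hiring=2, IT=2. Every pair that conflicts lands in different time slots.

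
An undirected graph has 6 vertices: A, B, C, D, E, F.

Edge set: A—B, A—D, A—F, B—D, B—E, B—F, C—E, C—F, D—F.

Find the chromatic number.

A, B, D, F are mutually adjacent (a clique of size 4), so at least 4 colors are needed.
4 colors suffice: color red → {E, F}; color blue → {B, C}; color green → {A}; color yellow → {D}. Each edge has distinct colors on its endpoints.

4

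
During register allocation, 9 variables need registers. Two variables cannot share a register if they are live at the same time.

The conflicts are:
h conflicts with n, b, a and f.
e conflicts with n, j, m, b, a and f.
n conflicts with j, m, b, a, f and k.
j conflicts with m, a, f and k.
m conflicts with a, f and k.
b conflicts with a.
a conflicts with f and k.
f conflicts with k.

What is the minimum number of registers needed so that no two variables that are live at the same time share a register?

6

n, j, m, a, f, k all conflict with each other, so at least 6 registers are needed.
6 registers suffice: register 1 → {n}; register 2 → {a}; register 3 → {b, f}; register 4 → {h, e, k}; register 5 → {j}; register 6 → {m}. Each listed conflict is separated.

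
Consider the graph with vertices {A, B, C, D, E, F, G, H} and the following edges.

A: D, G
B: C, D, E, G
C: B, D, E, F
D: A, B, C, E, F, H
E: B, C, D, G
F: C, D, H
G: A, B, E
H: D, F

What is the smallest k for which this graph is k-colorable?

4

B, C, D, E form a clique, so at least 4 colors are needed.
4 colors suffice: color red → {D, G}; color blue → {A, E, F}; color green → {B, H}; color yellow → {C}. No two adjacent vertices share a color.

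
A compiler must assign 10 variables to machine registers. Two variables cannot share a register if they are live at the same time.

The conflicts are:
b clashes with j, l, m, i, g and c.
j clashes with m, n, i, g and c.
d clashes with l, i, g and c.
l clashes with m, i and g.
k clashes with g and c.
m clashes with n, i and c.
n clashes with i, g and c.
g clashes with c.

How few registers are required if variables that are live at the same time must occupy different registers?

4

b, j, g, c pairwise conflict, so at least 4 registers are needed.
4 registers suffice: register 1 → {m, g}; register 2 → {i, c}; register 3 → {b, d, k, n}; register 4 → {j, l}. No two conflicting variables share a register.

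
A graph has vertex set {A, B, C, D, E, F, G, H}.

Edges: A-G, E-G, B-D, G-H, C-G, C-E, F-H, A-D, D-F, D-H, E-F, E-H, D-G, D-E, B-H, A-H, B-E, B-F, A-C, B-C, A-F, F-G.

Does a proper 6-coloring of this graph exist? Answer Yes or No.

The chromatic number is 5. D, E, F, G, H are mutually adjacent (a clique of size 5), so at least 5 colors are needed.
5 colors suffice: color 1 → {B, G}; color 2 → {A, E}; color 3 → {C, H}; color 4 → {F}; color 5 → {D}.
Since 6 ≥ 5, a proper 6-coloring certainly exists.

Yes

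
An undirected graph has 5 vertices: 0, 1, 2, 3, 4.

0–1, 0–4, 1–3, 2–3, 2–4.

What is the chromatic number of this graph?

The cycle 0-1-3-2-4-0 has odd length 5, so it cannot be 2-colored; at least 3 colors are needed.
3 colors suffice: color red → {3, 4}; color blue → {1, 2}; color green → {0}. Every edge joins two different colors.

3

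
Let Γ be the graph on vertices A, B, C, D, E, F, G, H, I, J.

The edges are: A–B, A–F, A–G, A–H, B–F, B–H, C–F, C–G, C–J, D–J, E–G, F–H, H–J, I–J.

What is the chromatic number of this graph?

A, B, F, H are pairwise adjacent (a clique of size 4), so at least 4 colors are needed.
4 colors suffice: color red → {A, E, J}; color blue → {D, G, H, I}; color green → {F}; color yellow → {B, C}. Every edge joins two different colors.

4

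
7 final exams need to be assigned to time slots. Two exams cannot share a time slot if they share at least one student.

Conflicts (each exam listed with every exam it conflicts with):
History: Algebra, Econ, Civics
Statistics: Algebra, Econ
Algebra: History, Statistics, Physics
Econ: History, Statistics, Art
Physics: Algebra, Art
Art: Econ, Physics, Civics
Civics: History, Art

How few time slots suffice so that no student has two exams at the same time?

3

The cycle Physics-Art-Econ-Statistics-Algebra-Physics has odd length 5, so it cannot be 2-colored; at least 3 time slots are needed.
3 time slots suffice: History=2, Statistics=2, Algebra=1, Econ=1, Physics=3, Art=2, Civics=1. Each listed conflict is separated.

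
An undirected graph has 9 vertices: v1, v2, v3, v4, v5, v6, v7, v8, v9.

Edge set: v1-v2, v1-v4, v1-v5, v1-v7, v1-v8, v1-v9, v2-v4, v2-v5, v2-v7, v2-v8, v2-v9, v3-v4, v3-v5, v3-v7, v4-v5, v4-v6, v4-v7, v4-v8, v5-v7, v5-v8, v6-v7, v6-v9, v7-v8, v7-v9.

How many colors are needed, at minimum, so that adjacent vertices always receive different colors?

6

v1, v2, v4, v5, v7, v8 are mutually adjacent (a clique of size 6), so at least 6 colors are needed.
A valid assignment using 6 colors: v1=4, v2=5, v3=4, v4=2, v5=3, v6=3, v7=1, v8=6, v9=2. No two adjacent vertices share a color.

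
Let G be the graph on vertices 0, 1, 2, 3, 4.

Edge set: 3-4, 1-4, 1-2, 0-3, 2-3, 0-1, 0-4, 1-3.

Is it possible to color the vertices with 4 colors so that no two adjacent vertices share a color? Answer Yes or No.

The chromatic number is 4. 0, 1, 3, 4 form a clique, so at least 4 colors are needed.
A valid assignment using 4 colors: 0=yellow, 1=blue, 2=green, 3=red, 4=green.
That is already a proper 4-coloring.

Yes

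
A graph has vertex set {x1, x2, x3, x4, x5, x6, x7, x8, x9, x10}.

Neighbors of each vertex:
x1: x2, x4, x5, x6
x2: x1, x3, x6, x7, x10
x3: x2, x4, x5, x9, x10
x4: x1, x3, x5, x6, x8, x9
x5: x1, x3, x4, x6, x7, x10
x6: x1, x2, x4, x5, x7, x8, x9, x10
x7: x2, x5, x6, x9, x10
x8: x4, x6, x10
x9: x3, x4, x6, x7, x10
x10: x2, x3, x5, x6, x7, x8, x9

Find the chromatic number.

x6, x7, x9, x10 are pairwise adjacent (a clique of size 4), so at least 4 colors are needed.
4 colors suffice: color 1 → {x3, x6}; color 2 → {x4, x10}; color 3 → {x2, x5, x8, x9}; color 4 → {x1, x7}. Each edge has distinct colors on its endpoints.

4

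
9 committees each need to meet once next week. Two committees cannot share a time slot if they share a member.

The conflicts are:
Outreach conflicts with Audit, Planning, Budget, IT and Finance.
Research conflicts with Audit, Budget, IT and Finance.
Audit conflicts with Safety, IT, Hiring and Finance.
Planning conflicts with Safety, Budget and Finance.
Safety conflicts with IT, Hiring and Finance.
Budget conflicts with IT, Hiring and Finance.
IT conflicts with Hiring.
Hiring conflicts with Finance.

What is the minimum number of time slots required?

4

Outreach, Planning, Budget, Finance pairwise conflict, so at least 4 time slots are needed.
A valid assignment using 4 time slots: Outreach=3, Research=3, Audit=2, Planning=4, Safety=3, Budget=2, IT=1, Hiring=4, Finance=1. No two conflicting committees share a time slot.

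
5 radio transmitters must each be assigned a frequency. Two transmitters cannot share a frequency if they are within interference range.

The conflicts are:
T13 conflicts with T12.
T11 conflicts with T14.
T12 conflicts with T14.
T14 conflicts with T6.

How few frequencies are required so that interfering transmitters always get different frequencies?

T13 and T12 conflict, so at least 2 frequencies are needed.
2 frequencies suffice: frequency 1 → {T13, T14}; frequency 2 → {T11, T12, T6}. Every pair that conflicts lands in different frequencies.

2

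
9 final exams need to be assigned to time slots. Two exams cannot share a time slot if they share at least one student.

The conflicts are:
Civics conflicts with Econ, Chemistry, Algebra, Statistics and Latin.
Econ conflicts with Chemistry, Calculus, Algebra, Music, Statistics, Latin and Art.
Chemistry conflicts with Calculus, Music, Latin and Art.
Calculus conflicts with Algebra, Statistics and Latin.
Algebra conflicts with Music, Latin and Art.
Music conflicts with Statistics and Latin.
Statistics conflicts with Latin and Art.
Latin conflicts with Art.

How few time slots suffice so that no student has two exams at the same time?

Econ, Statistics, Latin, Art pairwise conflict, so at least 4 time slots are needed.
4 time slots suffice: time slot 1 → {Econ}; time slot 2 → {Latin}; time slot 3 → {Chemistry, Algebra, Statistics}; time slot 4 → {Civics, Calculus, Music, Art}. Every pair that conflicts lands in different time slots.

4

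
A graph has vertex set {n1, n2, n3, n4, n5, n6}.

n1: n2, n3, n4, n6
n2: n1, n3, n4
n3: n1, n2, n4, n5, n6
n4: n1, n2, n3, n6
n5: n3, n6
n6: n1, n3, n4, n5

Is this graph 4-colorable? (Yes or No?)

The chromatic number is 4. n1, n2, n3, n4 are pairwise adjacent (a clique of size 4), so at least 4 colors are needed.
One proper 4-coloring: n1=2, n2=3, n3=1, n4=4, n5=2, n6=3.
That is already a proper 4-coloring.

Yes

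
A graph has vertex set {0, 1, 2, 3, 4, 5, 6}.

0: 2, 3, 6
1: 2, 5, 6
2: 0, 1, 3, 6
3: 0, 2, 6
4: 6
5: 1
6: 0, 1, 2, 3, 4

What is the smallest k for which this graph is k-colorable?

0, 2, 3, 6 are pairwise adjacent (a clique of size 4), so at least 4 colors are needed.
One proper 4-coloring: 0=d, 1=c, 2=b, 3=c, 4=b, 5=a, 6=a. No two adjacent vertices share a color.

4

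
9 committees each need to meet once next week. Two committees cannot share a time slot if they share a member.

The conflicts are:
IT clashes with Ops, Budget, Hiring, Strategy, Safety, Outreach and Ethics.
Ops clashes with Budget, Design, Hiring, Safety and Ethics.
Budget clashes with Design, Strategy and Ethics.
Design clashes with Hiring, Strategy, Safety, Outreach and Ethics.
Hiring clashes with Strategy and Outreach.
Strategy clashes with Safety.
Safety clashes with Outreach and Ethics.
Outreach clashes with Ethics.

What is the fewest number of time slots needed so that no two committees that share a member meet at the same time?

4

IT, Ops, Safety, Ethics are mutually in conflict, so at least 4 time slots are needed.
4 time slots suffice: time slot 1 → {IT, Design}; time slot 2 → {Budget, Hiring, Safety}; time slot 3 → {Strategy, Ethics}; time slot 4 → {Ops, Outreach}. No two conflicting committees share a time slot.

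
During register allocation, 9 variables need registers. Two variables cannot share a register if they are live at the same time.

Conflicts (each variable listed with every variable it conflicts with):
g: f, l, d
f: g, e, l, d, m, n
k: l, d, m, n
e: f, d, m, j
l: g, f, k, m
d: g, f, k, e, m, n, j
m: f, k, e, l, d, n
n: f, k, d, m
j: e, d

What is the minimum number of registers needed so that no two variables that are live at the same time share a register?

f, e, d, m are mutually in conflict, so at least 4 registers are needed.
4 registers suffice: register 1 → {l, d}; register 2 → {f, k, j}; register 3 → {g, m}; register 4 → {e, n}. Each listed conflict is separated.

4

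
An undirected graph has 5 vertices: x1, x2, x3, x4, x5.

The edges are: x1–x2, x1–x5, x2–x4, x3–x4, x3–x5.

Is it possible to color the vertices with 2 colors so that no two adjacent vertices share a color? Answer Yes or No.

The cycle x1-x5-x3-x4-x2-x1 has odd length 5, so it cannot be 2-colored; at least 3 colors are needed.
So 2 colors are not enough.

No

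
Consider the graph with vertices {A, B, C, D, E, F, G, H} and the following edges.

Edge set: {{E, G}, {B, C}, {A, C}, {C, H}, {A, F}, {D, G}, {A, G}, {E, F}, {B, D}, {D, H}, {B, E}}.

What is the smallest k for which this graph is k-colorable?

3

The cycle C-H-D-G-A-C has odd length 5, so it cannot be 2-colored; at least 3 colors are needed.
One proper 3-coloring: A=1, B=3, C=2, D=1, E=1, F=2, G=2, H=3. Every edge joins two different colors.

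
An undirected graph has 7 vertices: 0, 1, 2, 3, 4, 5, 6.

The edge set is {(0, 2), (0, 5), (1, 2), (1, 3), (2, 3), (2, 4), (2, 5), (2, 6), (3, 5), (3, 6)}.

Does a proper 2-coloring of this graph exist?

No

0, 2, 5 are mutually adjacent, so at least 3 colors are needed.
So 2 colors are not enough.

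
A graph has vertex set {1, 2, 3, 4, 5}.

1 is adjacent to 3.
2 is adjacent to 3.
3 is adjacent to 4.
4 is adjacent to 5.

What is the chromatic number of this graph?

1 and 3 are adjacent, so at least 2 colors are needed.
One proper 2-coloring: 1=b, 2=b, 3=a, 4=b, 5=a. Every edge joins two different colors.

2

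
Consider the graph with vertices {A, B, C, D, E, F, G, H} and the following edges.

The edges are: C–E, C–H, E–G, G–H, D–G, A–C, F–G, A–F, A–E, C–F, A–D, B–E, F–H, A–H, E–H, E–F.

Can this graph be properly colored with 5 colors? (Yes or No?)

Yes

The chromatic number is 5. A, C, E, F, H are pairwise adjacent (a clique of size 5), so at least 5 colors are needed.
One proper 5-coloring: A=2, B=2, C=5, D=1, E=1, F=4, G=2, H=3.
That is already a proper 5-coloring.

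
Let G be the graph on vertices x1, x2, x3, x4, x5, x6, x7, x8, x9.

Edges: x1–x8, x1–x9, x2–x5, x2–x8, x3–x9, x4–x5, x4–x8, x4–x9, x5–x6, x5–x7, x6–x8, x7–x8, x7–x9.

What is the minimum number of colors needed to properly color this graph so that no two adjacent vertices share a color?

x1 and x9 are adjacent, so at least 2 colors are needed.
2 colors suffice: color red → {x5, x8, x9}; color blue → {x1, x2, x3, x4, x6, x7}. Every edge joins two different colors.

2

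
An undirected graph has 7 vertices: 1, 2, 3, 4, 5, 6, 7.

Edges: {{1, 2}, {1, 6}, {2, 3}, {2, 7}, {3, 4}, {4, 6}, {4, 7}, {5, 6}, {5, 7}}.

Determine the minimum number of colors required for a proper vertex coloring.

3

The cycle 6-4-3-2-1-6 has odd length 5, so it cannot be 2-colored; at least 3 colors are needed.
A valid assignment using 3 colors: 1=green, 2=blue, 3=red, 4=blue, 5=blue, 6=red, 7=red. Each edge has distinct colors on its endpoints.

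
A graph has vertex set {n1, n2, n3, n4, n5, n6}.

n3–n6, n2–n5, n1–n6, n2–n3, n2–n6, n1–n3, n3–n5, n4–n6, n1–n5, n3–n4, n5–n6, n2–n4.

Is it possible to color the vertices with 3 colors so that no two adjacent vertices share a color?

n2, n3, n5, n6 are mutually adjacent (a clique of size 4), so at least 4 colors are needed.
So 3 colors are not enough.

No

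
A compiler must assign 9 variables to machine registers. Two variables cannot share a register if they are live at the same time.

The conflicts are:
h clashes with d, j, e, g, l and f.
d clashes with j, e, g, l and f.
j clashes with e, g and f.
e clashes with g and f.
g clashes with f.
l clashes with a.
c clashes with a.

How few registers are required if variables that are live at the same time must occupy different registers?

h, d, j, e, g, f all conflict with each other, so at least 6 registers are needed.
Using 6 registers: h=1, d=2, j=5, e=3, g=4, l=3, f=6, c=2, a=1. Every pair that conflicts lands in different registers.

6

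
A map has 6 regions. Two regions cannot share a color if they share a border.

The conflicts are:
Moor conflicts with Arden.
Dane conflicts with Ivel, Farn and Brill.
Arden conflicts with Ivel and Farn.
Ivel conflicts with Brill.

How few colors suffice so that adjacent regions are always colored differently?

3

Dane, Ivel, Brill pairwise conflict, so at least 3 colors are needed.
3 colors suffice: Moor=1, Dane=2, Arden=2, Ivel=1, Farn=1, Brill=3. Every pair that conflicts lands in different colors.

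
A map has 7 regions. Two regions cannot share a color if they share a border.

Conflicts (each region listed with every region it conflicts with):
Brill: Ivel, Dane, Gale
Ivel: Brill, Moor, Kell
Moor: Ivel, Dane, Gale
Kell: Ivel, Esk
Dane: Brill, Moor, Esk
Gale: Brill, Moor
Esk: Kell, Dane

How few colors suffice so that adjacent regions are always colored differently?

The cycle Dane-Brill-Ivel-Kell-Esk-Dane has odd length 5, so it cannot be 2-colored; at least 3 colors are needed.
One proper 3-coloring: Brill=2, Ivel=1, Moor=2, Kell=2, Dane=1, Gale=1, Esk=3. Each listed conflict is separated.

3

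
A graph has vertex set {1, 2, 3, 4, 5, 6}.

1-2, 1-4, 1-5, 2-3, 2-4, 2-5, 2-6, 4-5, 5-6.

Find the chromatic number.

4

1, 2, 4, 5 form a clique, so at least 4 colors are needed.
A valid assignment using 4 colors: 1=green, 2=red, 3=blue, 4=yellow, 5=blue, 6=green. No two adjacent vertices share a color.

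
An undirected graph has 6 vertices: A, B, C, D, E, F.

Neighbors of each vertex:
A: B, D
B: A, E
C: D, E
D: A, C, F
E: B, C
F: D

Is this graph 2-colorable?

The cycle C-D-A-B-E-C has odd length 5, so it cannot be 2-colored; at least 3 colors are needed.
So 2 colors are not enough.

No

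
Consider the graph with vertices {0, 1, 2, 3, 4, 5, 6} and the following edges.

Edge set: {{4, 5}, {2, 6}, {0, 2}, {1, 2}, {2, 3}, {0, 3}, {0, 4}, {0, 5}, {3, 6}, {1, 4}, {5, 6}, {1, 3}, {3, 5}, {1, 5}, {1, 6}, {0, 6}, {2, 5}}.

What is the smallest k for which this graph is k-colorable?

0, 2, 3, 5, 6 form a clique, so at least 5 colors are needed.
5 colors suffice: color red → {5}; color blue → {0, 1}; color green → {3, 4}; color yellow → {6}; color purple → {2}. No two adjacent vertices share a color.

5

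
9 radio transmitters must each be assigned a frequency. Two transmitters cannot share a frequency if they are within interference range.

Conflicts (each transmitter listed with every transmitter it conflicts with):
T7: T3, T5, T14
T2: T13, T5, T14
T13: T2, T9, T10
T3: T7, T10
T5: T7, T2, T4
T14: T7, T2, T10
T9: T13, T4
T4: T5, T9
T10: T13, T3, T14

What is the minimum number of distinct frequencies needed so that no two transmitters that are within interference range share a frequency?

The cycle T9-T4-T5-T2-T13-T9 has odd length 5, so it cannot be 2-colored; at least 3 frequencies are needed.
3 frequencies suffice: T7=2, T2=2, T13=1, T3=1, T5=1, T14=1, T9=3, T4=2, T10=2. Each listed conflict is separated.

3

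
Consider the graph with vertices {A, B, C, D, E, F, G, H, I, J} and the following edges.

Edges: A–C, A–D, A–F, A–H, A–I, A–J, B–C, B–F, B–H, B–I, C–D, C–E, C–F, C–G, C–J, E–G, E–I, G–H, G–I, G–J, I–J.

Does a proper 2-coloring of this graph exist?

B, C, F form a triangle, so at least 3 colors are needed.
So 2 colors are not enough.

No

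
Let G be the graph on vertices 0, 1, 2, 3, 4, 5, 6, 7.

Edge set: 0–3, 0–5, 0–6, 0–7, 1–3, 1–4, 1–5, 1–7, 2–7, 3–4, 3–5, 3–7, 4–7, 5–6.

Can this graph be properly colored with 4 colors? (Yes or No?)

Yes

The chromatic number is 4. 1, 3, 4, 7 are pairwise adjacent (a clique of size 4), so at least 4 colors are needed.
4 colors suffice: color red → {5, 7}; color blue → {2, 3, 6}; color green → {0, 1}; color yellow → {4}.
That is already a proper 4-coloring.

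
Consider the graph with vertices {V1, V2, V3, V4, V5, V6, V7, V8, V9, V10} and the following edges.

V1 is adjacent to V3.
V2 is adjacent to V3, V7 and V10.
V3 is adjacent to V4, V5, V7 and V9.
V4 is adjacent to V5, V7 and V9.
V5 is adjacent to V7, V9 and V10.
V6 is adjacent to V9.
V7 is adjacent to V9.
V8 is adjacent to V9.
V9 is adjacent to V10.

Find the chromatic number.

5

V3, V4, V5, V7, V9 form a clique, so at least 5 colors are needed.
5 colors suffice: V1=1, V2=1, V3=2, V4=5, V5=4, V6=2, V7=3, V8=2, V9=1, V10=2. No two adjacent vertices share a color.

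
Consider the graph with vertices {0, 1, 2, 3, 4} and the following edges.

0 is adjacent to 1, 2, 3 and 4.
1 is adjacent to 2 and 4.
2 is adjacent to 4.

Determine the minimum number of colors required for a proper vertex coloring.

0, 1, 2, 4 are pairwise adjacent (a clique of size 4), so at least 4 colors are needed.
4 colors suffice: color a → {0}; color b → {3, 4}; color c → {2}; color d → {1}. Every edge joins two different colors.

4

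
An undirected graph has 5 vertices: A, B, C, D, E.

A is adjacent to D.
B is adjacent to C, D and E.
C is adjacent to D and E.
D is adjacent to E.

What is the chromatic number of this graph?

4

B, C, D, E form a clique, so at least 4 colors are needed.
4 colors suffice: color 1 → {D}; color 2 → {A, C}; color 3 → {E}; color 4 → {B}. Each edge has distinct colors on its endpoints.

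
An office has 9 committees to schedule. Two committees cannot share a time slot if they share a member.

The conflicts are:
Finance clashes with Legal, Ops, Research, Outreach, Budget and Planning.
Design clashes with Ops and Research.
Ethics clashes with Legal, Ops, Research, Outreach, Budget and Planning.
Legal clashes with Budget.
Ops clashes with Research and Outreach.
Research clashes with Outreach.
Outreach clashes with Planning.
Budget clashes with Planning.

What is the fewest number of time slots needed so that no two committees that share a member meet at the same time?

4

Finance, Ops, Research, Outreach are mutually in conflict, so at least 4 time slots are needed.
4 time slots suffice: time slot 1 → {Finance, Design, Ethics}; time slot 2 → {Outreach, Budget}; time slot 3 → {Legal, Ops, Planning}; time slot 4 → {Research}. Each listed conflict is separated.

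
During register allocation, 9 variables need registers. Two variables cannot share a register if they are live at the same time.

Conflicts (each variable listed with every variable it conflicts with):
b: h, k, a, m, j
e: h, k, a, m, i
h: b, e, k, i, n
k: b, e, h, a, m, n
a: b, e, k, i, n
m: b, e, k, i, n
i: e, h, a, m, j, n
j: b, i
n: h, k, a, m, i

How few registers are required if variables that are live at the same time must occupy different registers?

3

h, i, n all conflict with each other, so at least 3 registers are needed.
3 registers suffice: register 1 → {k, i}; register 2 → {h, a, m, j}; register 3 → {b, e, n}. Every pair that conflicts lands in different registers.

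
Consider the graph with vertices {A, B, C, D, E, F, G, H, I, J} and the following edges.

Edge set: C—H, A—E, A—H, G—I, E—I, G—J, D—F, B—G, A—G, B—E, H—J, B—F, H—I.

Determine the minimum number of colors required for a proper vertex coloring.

2

A and E are adjacent, so at least 2 colors are needed.
2 colors suffice: color 1 → {E, F, G, H}; color 2 → {A, B, C, D, I, J}. Every edge joins two different colors.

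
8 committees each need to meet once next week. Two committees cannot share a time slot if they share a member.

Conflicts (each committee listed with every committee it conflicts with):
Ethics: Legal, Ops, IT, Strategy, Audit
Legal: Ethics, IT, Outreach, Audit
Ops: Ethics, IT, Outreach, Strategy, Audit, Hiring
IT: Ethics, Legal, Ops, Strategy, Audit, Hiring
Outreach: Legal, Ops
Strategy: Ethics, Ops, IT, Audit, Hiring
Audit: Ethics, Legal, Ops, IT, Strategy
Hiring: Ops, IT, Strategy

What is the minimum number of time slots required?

Ethics, Ops, IT, Strategy, Audit pairwise conflict, so at least 5 time slots are needed.
5 time slots suffice: time slot 1 → {IT, Outreach}; time slot 2 → {Legal, Ops}; time slot 3 → {Audit, Hiring}; time slot 4 → {Strategy}; time slot 5 → {Ethics}. Every pair that conflicts lands in different time slots.

5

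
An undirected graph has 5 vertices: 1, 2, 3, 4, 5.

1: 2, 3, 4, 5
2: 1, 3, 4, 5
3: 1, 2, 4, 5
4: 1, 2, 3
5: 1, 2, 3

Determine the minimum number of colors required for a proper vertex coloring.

4

1, 2, 3, 4 are mutually adjacent (a clique of size 4), so at least 4 colors are needed.
4 colors suffice: color a → {2}; color b → {3}; color c → {1}; color d → {4, 5}. Each edge has distinct colors on its endpoints.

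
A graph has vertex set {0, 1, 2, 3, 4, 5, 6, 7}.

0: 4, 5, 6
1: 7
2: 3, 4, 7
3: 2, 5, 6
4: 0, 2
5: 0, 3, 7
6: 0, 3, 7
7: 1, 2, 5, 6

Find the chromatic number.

The cycle 6-7-2-4-0-6 has odd length 5, so it cannot be 2-colored; at least 3 colors are needed.
A valid assignment using 3 colors: 0=red, 1=blue, 2=blue, 3=red, 4=green, 5=blue, 6=blue, 7=red. No two adjacent vertices share a color.

3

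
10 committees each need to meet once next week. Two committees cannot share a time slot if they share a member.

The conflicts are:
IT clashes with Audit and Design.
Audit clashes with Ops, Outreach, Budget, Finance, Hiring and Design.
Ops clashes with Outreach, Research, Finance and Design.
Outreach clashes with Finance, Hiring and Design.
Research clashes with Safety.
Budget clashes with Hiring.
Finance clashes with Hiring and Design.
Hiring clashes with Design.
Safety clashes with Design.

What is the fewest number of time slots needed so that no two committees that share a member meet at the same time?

Audit, Ops, Outreach, Finance, Design are mutually in conflict, so at least 5 time slots are needed.
5 time slots suffice: time slot 1 → {Research, Budget, Design}; time slot 2 → {Audit, Safety}; time slot 3 → {IT, Finance}; time slot 4 → {Ops, Hiring}; time slot 5 → {Outreach}. No two conflicting committees share a time slot.

5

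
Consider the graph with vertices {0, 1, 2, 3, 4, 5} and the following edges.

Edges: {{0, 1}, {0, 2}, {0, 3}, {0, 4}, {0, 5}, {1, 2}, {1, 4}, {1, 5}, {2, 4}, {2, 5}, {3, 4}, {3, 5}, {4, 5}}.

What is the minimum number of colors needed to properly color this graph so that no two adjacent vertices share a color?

0, 1, 2, 4, 5 form a clique, so at least 5 colors are needed.
One proper 5-coloring: 0=c, 1=e, 2=d, 3=d, 4=b, 5=a. Each edge has distinct colors on its endpoints.

5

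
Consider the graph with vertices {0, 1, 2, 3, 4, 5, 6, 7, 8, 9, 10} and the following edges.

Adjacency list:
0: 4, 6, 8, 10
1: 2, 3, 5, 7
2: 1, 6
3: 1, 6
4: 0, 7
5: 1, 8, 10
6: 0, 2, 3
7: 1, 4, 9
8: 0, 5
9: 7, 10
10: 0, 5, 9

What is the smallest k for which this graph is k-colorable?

The cycle 1-7-9-10-5-1 has odd length 5, so it cannot be 2-colored; at least 3 colors are needed.
A valid assignment using 3 colors: 0=red, 1=red, 2=green, 3=green, 4=green, 5=green, 6=blue, 7=blue, 8=blue, 9=red, 10=blue. No two adjacent vertices share a color.

3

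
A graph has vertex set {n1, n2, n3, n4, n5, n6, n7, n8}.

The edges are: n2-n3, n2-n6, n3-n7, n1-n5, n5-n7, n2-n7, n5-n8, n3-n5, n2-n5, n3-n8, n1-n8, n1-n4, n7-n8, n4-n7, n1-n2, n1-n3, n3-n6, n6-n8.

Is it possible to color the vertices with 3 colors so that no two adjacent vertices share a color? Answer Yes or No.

n1, n2, n3, n5 form a clique, so at least 4 colors are needed.
So 3 colors are not enough.

No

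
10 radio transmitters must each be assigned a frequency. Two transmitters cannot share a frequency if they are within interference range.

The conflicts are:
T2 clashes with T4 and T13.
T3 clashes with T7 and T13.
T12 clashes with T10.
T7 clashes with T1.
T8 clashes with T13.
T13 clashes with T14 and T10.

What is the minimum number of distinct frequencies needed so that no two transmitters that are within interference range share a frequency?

2

T2 and T4 conflict, so at least 2 frequencies are needed.
2 frequencies suffice: frequency 1 → {T12, T4, T7, T13}; frequency 2 → {T2, T3, T1, T8, T14, T10}. Each listed conflict is separated.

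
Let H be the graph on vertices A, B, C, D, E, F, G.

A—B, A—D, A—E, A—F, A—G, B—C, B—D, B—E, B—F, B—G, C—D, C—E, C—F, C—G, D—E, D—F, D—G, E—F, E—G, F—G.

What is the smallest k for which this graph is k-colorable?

6

B, C, D, E, F, G form a clique, so at least 6 colors are needed.
6 colors suffice: A=6, B=1, C=6, D=3, E=4, F=5, G=2. No two adjacent vertices share a color.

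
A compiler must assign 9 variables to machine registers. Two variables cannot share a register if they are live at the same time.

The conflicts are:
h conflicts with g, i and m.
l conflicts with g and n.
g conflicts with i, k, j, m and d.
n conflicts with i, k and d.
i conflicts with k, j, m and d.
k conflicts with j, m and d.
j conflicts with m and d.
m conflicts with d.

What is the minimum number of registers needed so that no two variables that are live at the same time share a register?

g, i, k, j, m, d are mutually in conflict, so at least 6 registers are needed.
Using 6 registers: h=3, l=2, g=1, n=1, i=2, k=3, j=6, m=4, d=5. Every pair that conflicts lands in different registers.

6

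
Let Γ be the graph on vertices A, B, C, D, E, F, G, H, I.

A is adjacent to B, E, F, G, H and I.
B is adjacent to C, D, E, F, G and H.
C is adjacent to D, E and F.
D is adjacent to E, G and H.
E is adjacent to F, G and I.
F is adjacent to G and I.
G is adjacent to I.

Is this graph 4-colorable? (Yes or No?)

No

A, B, E, F, G form a clique, so at least 5 colors are needed.
So 4 colors are not enough.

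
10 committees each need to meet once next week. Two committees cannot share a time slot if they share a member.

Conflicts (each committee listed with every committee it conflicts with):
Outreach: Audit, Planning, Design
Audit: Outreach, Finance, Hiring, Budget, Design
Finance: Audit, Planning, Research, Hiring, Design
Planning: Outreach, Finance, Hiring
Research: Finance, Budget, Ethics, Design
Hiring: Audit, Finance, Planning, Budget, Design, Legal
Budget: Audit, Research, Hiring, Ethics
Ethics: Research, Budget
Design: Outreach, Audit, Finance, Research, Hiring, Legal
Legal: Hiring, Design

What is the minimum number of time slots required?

Audit, Finance, Hiring, Design all conflict with each other, so at least 4 time slots are needed.
4 time slots suffice: time slot 1 → {Planning, Budget, Design}; time slot 2 → {Outreach, Research, Hiring}; time slot 3 → {Finance, Ethics, Legal}; time slot 4 → {Audit}. Each listed conflict is separated.

4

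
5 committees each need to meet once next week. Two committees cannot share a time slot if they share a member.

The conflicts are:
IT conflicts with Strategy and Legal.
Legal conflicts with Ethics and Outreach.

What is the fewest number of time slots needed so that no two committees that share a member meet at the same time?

IT and Legal conflict, so at least 2 time slots are needed.
2 time slots suffice: time slot 1 → {Strategy, Legal}; time slot 2 → {IT, Ethics, Outreach}. No two conflicting committees share a time slot.

2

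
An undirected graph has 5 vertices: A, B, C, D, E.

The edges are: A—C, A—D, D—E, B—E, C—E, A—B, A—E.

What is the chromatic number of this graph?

3

A, B, E are pairwise adjacent, so at least 3 colors are needed.
One proper 3-coloring: A=2, B=3, C=3, D=3, E=1. Each edge has distinct colors on its endpoints.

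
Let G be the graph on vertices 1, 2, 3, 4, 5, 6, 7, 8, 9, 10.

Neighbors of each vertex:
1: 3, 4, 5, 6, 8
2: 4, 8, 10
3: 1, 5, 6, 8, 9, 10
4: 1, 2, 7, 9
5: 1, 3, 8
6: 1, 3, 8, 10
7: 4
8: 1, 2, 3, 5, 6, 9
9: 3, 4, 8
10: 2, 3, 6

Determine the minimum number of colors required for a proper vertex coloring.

1, 3, 6, 8 form a clique, so at least 4 colors are needed.
One proper 4-coloring: 1=c, 2=c, 3=a, 4=a, 5=d, 6=d, 7=b, 8=b, 9=c, 10=b. Every edge joins two different colors.

4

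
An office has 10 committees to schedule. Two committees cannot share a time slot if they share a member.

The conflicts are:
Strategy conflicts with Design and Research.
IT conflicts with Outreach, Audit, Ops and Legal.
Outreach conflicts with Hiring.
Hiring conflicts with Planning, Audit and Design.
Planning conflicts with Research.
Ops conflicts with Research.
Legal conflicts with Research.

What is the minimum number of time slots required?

3

The cycle Strategy-Research-Planning-Hiring-Design-Strategy has odd length 5, so it cannot be 2-colored; at least 3 time slots are needed.
3 time slots suffice: time slot 1 → {IT, Hiring, Research}; time slot 2 → {Strategy, Outreach, Planning, Audit, Ops, Legal}; time slot 3 → {Design}. Every pair that conflicts lands in different time slots.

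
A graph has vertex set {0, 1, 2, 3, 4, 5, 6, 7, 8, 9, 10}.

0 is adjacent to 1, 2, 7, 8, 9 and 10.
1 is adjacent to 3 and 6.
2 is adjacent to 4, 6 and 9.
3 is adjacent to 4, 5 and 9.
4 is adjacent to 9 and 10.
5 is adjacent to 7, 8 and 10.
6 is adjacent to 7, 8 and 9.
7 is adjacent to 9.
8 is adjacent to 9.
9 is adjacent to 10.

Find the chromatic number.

6, 7, 9 are pairwise adjacent, so at least 3 colors are needed.
3 colors suffice: 0=blue, 1=red, 2=green, 3=green, 4=blue, 5=red, 6=blue, 7=green, 8=green, 9=red, 10=green. Each edge has distinct colors on its endpoints.

3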